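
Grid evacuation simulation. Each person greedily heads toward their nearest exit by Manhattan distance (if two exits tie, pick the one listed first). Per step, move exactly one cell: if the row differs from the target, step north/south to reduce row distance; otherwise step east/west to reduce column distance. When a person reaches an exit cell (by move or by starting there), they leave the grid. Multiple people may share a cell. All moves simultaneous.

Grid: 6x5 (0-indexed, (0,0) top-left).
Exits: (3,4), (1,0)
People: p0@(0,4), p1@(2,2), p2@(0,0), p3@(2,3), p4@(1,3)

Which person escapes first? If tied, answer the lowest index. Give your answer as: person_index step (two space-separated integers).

Step 1: p0:(0,4)->(1,4) | p1:(2,2)->(3,2) | p2:(0,0)->(1,0)->EXIT | p3:(2,3)->(3,3) | p4:(1,3)->(2,3)
Step 2: p0:(1,4)->(2,4) | p1:(3,2)->(3,3) | p2:escaped | p3:(3,3)->(3,4)->EXIT | p4:(2,3)->(3,3)
Step 3: p0:(2,4)->(3,4)->EXIT | p1:(3,3)->(3,4)->EXIT | p2:escaped | p3:escaped | p4:(3,3)->(3,4)->EXIT
Exit steps: [3, 3, 1, 2, 3]
First to escape: p2 at step 1

Answer: 2 1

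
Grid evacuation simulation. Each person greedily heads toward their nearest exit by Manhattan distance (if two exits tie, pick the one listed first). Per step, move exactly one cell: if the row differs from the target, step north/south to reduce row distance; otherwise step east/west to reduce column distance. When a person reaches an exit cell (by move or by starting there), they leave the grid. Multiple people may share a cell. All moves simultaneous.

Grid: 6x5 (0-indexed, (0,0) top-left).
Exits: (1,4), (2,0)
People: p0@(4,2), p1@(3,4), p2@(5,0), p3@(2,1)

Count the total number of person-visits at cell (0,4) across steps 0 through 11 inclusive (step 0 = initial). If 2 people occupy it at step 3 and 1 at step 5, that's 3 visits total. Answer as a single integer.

Step 0: p0@(4,2) p1@(3,4) p2@(5,0) p3@(2,1) -> at (0,4): 0 [-], cum=0
Step 1: p0@(3,2) p1@(2,4) p2@(4,0) p3@ESC -> at (0,4): 0 [-], cum=0
Step 2: p0@(2,2) p1@ESC p2@(3,0) p3@ESC -> at (0,4): 0 [-], cum=0
Step 3: p0@(2,1) p1@ESC p2@ESC p3@ESC -> at (0,4): 0 [-], cum=0
Step 4: p0@ESC p1@ESC p2@ESC p3@ESC -> at (0,4): 0 [-], cum=0
Total visits = 0

Answer: 0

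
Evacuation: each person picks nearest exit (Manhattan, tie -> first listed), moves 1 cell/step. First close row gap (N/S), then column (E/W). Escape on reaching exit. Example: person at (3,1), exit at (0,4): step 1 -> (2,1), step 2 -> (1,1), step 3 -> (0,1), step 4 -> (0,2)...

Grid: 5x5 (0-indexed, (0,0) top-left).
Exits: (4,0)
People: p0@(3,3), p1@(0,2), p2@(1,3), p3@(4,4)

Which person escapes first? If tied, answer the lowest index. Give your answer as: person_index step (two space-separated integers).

Answer: 0 4

Derivation:
Step 1: p0:(3,3)->(4,3) | p1:(0,2)->(1,2) | p2:(1,3)->(2,3) | p3:(4,4)->(4,3)
Step 2: p0:(4,3)->(4,2) | p1:(1,2)->(2,2) | p2:(2,3)->(3,3) | p3:(4,3)->(4,2)
Step 3: p0:(4,2)->(4,1) | p1:(2,2)->(3,2) | p2:(3,3)->(4,3) | p3:(4,2)->(4,1)
Step 4: p0:(4,1)->(4,0)->EXIT | p1:(3,2)->(4,2) | p2:(4,3)->(4,2) | p3:(4,1)->(4,0)->EXIT
Step 5: p0:escaped | p1:(4,2)->(4,1) | p2:(4,2)->(4,1) | p3:escaped
Step 6: p0:escaped | p1:(4,1)->(4,0)->EXIT | p2:(4,1)->(4,0)->EXIT | p3:escaped
Exit steps: [4, 6, 6, 4]
First to escape: p0 at step 4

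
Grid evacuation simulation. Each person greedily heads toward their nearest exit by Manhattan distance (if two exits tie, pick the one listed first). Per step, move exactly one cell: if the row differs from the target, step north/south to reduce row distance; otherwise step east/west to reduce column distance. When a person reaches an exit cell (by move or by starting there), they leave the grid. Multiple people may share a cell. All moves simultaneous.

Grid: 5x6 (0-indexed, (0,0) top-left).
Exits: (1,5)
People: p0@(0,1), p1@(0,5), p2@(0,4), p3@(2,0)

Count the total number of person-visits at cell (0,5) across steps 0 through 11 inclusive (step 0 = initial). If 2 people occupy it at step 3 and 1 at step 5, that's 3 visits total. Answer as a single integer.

Step 0: p0@(0,1) p1@(0,5) p2@(0,4) p3@(2,0) -> at (0,5): 1 [p1], cum=1
Step 1: p0@(1,1) p1@ESC p2@(1,4) p3@(1,0) -> at (0,5): 0 [-], cum=1
Step 2: p0@(1,2) p1@ESC p2@ESC p3@(1,1) -> at (0,5): 0 [-], cum=1
Step 3: p0@(1,3) p1@ESC p2@ESC p3@(1,2) -> at (0,5): 0 [-], cum=1
Step 4: p0@(1,4) p1@ESC p2@ESC p3@(1,3) -> at (0,5): 0 [-], cum=1
Step 5: p0@ESC p1@ESC p2@ESC p3@(1,4) -> at (0,5): 0 [-], cum=1
Step 6: p0@ESC p1@ESC p2@ESC p3@ESC -> at (0,5): 0 [-], cum=1
Total visits = 1

Answer: 1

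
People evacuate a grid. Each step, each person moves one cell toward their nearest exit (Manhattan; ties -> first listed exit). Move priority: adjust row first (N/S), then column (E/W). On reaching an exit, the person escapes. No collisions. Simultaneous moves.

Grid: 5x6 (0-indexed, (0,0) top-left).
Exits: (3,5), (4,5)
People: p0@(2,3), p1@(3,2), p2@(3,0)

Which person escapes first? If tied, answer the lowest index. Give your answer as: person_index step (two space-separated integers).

Answer: 0 3

Derivation:
Step 1: p0:(2,3)->(3,3) | p1:(3,2)->(3,3) | p2:(3,0)->(3,1)
Step 2: p0:(3,3)->(3,4) | p1:(3,3)->(3,4) | p2:(3,1)->(3,2)
Step 3: p0:(3,4)->(3,5)->EXIT | p1:(3,4)->(3,5)->EXIT | p2:(3,2)->(3,3)
Step 4: p0:escaped | p1:escaped | p2:(3,3)->(3,4)
Step 5: p0:escaped | p1:escaped | p2:(3,4)->(3,5)->EXIT
Exit steps: [3, 3, 5]
First to escape: p0 at step 3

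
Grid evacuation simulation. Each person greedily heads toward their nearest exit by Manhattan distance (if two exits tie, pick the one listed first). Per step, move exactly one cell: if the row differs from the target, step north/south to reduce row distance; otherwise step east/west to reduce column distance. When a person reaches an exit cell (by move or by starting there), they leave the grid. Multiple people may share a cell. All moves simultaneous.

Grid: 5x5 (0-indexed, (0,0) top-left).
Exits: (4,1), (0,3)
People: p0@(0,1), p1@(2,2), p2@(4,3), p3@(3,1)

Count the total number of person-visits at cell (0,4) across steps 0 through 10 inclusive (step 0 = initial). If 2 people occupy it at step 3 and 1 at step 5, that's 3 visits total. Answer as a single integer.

Answer: 0

Derivation:
Step 0: p0@(0,1) p1@(2,2) p2@(4,3) p3@(3,1) -> at (0,4): 0 [-], cum=0
Step 1: p0@(0,2) p1@(3,2) p2@(4,2) p3@ESC -> at (0,4): 0 [-], cum=0
Step 2: p0@ESC p1@(4,2) p2@ESC p3@ESC -> at (0,4): 0 [-], cum=0
Step 3: p0@ESC p1@ESC p2@ESC p3@ESC -> at (0,4): 0 [-], cum=0
Total visits = 0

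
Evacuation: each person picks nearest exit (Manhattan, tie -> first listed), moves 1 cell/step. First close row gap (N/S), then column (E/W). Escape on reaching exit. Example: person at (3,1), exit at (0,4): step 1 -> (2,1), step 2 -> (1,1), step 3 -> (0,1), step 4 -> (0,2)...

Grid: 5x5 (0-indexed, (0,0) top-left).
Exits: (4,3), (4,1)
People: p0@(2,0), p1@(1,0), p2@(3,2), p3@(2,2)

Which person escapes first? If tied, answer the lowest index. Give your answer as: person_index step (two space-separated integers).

Step 1: p0:(2,0)->(3,0) | p1:(1,0)->(2,0) | p2:(3,2)->(4,2) | p3:(2,2)->(3,2)
Step 2: p0:(3,0)->(4,0) | p1:(2,0)->(3,0) | p2:(4,2)->(4,3)->EXIT | p3:(3,2)->(4,2)
Step 3: p0:(4,0)->(4,1)->EXIT | p1:(3,0)->(4,0) | p2:escaped | p3:(4,2)->(4,3)->EXIT
Step 4: p0:escaped | p1:(4,0)->(4,1)->EXIT | p2:escaped | p3:escaped
Exit steps: [3, 4, 2, 3]
First to escape: p2 at step 2

Answer: 2 2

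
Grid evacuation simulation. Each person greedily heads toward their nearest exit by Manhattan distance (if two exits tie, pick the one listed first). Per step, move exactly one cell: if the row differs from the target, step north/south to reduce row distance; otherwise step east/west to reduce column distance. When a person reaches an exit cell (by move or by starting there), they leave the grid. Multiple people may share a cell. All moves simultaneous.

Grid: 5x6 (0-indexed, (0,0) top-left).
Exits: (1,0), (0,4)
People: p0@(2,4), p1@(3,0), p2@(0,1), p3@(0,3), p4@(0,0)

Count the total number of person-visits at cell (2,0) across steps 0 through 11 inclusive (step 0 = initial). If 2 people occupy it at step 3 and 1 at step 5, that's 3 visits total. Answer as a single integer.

Answer: 1

Derivation:
Step 0: p0@(2,4) p1@(3,0) p2@(0,1) p3@(0,3) p4@(0,0) -> at (2,0): 0 [-], cum=0
Step 1: p0@(1,4) p1@(2,0) p2@(1,1) p3@ESC p4@ESC -> at (2,0): 1 [p1], cum=1
Step 2: p0@ESC p1@ESC p2@ESC p3@ESC p4@ESC -> at (2,0): 0 [-], cum=1
Total visits = 1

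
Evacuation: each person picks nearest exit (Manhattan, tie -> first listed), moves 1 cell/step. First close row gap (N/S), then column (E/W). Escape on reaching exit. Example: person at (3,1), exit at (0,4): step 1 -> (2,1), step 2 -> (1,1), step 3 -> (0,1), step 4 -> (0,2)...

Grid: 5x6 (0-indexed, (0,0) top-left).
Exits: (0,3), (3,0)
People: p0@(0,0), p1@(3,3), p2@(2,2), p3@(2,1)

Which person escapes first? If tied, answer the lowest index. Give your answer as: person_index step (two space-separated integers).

Answer: 3 2

Derivation:
Step 1: p0:(0,0)->(0,1) | p1:(3,3)->(2,3) | p2:(2,2)->(1,2) | p3:(2,1)->(3,1)
Step 2: p0:(0,1)->(0,2) | p1:(2,3)->(1,3) | p2:(1,2)->(0,2) | p3:(3,1)->(3,0)->EXIT
Step 3: p0:(0,2)->(0,3)->EXIT | p1:(1,3)->(0,3)->EXIT | p2:(0,2)->(0,3)->EXIT | p3:escaped
Exit steps: [3, 3, 3, 2]
First to escape: p3 at step 2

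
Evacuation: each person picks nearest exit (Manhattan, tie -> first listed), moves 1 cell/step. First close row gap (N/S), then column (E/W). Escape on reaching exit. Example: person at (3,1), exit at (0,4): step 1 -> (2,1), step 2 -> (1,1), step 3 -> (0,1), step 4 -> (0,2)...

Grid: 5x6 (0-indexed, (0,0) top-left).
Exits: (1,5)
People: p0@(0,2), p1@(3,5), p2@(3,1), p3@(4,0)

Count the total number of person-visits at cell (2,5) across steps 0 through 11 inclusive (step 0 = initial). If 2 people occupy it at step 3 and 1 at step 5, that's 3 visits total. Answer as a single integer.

Step 0: p0@(0,2) p1@(3,5) p2@(3,1) p3@(4,0) -> at (2,5): 0 [-], cum=0
Step 1: p0@(1,2) p1@(2,5) p2@(2,1) p3@(3,0) -> at (2,5): 1 [p1], cum=1
Step 2: p0@(1,3) p1@ESC p2@(1,1) p3@(2,0) -> at (2,5): 0 [-], cum=1
Step 3: p0@(1,4) p1@ESC p2@(1,2) p3@(1,0) -> at (2,5): 0 [-], cum=1
Step 4: p0@ESC p1@ESC p2@(1,3) p3@(1,1) -> at (2,5): 0 [-], cum=1
Step 5: p0@ESC p1@ESC p2@(1,4) p3@(1,2) -> at (2,5): 0 [-], cum=1
Step 6: p0@ESC p1@ESC p2@ESC p3@(1,3) -> at (2,5): 0 [-], cum=1
Step 7: p0@ESC p1@ESC p2@ESC p3@(1,4) -> at (2,5): 0 [-], cum=1
Step 8: p0@ESC p1@ESC p2@ESC p3@ESC -> at (2,5): 0 [-], cum=1
Total visits = 1

Answer: 1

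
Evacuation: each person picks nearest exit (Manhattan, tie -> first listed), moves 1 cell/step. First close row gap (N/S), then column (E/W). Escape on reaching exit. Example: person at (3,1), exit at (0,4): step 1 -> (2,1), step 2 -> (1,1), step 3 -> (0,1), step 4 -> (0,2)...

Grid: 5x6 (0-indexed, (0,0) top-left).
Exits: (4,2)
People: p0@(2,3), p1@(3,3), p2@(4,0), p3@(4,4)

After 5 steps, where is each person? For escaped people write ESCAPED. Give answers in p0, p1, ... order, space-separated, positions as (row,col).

Step 1: p0:(2,3)->(3,3) | p1:(3,3)->(4,3) | p2:(4,0)->(4,1) | p3:(4,4)->(4,3)
Step 2: p0:(3,3)->(4,3) | p1:(4,3)->(4,2)->EXIT | p2:(4,1)->(4,2)->EXIT | p3:(4,3)->(4,2)->EXIT
Step 3: p0:(4,3)->(4,2)->EXIT | p1:escaped | p2:escaped | p3:escaped

ESCAPED ESCAPED ESCAPED ESCAPED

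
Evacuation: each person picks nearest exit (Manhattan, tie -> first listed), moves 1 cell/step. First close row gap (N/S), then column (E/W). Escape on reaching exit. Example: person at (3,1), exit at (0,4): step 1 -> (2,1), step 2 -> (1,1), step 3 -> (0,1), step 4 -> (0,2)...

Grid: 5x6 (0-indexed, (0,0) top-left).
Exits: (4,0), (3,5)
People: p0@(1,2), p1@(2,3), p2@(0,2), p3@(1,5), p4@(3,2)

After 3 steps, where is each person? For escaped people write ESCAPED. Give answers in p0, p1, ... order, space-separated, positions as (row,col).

Step 1: p0:(1,2)->(2,2) | p1:(2,3)->(3,3) | p2:(0,2)->(1,2) | p3:(1,5)->(2,5) | p4:(3,2)->(4,2)
Step 2: p0:(2,2)->(3,2) | p1:(3,3)->(3,4) | p2:(1,2)->(2,2) | p3:(2,5)->(3,5)->EXIT | p4:(4,2)->(4,1)
Step 3: p0:(3,2)->(4,2) | p1:(3,4)->(3,5)->EXIT | p2:(2,2)->(3,2) | p3:escaped | p4:(4,1)->(4,0)->EXIT

(4,2) ESCAPED (3,2) ESCAPED ESCAPED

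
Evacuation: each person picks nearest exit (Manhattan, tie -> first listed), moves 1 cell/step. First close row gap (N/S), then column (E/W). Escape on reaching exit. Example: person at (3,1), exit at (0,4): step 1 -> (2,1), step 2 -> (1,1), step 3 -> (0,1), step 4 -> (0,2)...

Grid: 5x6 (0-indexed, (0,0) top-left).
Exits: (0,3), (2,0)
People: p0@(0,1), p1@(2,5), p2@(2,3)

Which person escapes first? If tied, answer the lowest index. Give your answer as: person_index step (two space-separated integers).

Step 1: p0:(0,1)->(0,2) | p1:(2,5)->(1,5) | p2:(2,3)->(1,3)
Step 2: p0:(0,2)->(0,3)->EXIT | p1:(1,5)->(0,5) | p2:(1,3)->(0,3)->EXIT
Step 3: p0:escaped | p1:(0,5)->(0,4) | p2:escaped
Step 4: p0:escaped | p1:(0,4)->(0,3)->EXIT | p2:escaped
Exit steps: [2, 4, 2]
First to escape: p0 at step 2

Answer: 0 2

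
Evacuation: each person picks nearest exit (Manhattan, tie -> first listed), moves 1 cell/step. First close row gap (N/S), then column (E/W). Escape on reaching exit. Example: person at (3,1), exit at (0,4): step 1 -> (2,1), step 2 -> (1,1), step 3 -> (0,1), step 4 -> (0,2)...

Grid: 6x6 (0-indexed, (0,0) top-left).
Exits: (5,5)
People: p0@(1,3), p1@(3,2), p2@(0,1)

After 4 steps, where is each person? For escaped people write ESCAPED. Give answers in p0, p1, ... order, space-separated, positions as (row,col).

Step 1: p0:(1,3)->(2,3) | p1:(3,2)->(4,2) | p2:(0,1)->(1,1)
Step 2: p0:(2,3)->(3,3) | p1:(4,2)->(5,2) | p2:(1,1)->(2,1)
Step 3: p0:(3,3)->(4,3) | p1:(5,2)->(5,3) | p2:(2,1)->(3,1)
Step 4: p0:(4,3)->(5,3) | p1:(5,3)->(5,4) | p2:(3,1)->(4,1)

(5,3) (5,4) (4,1)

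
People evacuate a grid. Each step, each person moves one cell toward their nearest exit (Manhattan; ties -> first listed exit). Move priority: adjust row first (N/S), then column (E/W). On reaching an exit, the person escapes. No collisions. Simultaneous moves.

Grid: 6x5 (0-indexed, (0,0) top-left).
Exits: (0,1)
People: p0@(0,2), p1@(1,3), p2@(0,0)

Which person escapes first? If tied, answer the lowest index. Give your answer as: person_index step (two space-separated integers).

Answer: 0 1

Derivation:
Step 1: p0:(0,2)->(0,1)->EXIT | p1:(1,3)->(0,3) | p2:(0,0)->(0,1)->EXIT
Step 2: p0:escaped | p1:(0,3)->(0,2) | p2:escaped
Step 3: p0:escaped | p1:(0,2)->(0,1)->EXIT | p2:escaped
Exit steps: [1, 3, 1]
First to escape: p0 at step 1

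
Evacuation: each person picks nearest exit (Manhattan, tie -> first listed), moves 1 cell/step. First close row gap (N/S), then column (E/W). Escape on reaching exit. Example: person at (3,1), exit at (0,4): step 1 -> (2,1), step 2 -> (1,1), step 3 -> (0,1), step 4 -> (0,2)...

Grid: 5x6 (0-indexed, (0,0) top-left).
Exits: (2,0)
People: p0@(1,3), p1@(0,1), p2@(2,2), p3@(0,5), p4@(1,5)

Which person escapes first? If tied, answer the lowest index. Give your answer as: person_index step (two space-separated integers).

Answer: 2 2

Derivation:
Step 1: p0:(1,3)->(2,3) | p1:(0,1)->(1,1) | p2:(2,2)->(2,1) | p3:(0,5)->(1,5) | p4:(1,5)->(2,5)
Step 2: p0:(2,3)->(2,2) | p1:(1,1)->(2,1) | p2:(2,1)->(2,0)->EXIT | p3:(1,5)->(2,5) | p4:(2,5)->(2,4)
Step 3: p0:(2,2)->(2,1) | p1:(2,1)->(2,0)->EXIT | p2:escaped | p3:(2,5)->(2,4) | p4:(2,4)->(2,3)
Step 4: p0:(2,1)->(2,0)->EXIT | p1:escaped | p2:escaped | p3:(2,4)->(2,3) | p4:(2,3)->(2,2)
Step 5: p0:escaped | p1:escaped | p2:escaped | p3:(2,3)->(2,2) | p4:(2,2)->(2,1)
Step 6: p0:escaped | p1:escaped | p2:escaped | p3:(2,2)->(2,1) | p4:(2,1)->(2,0)->EXIT
Step 7: p0:escaped | p1:escaped | p2:escaped | p3:(2,1)->(2,0)->EXIT | p4:escaped
Exit steps: [4, 3, 2, 7, 6]
First to escape: p2 at step 2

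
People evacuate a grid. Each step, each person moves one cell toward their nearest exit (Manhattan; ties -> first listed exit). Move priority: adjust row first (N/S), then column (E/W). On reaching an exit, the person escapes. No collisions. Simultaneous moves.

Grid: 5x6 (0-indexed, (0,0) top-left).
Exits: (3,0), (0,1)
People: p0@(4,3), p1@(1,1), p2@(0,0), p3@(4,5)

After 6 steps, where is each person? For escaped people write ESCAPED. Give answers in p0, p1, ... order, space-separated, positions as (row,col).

Step 1: p0:(4,3)->(3,3) | p1:(1,1)->(0,1)->EXIT | p2:(0,0)->(0,1)->EXIT | p3:(4,5)->(3,5)
Step 2: p0:(3,3)->(3,2) | p1:escaped | p2:escaped | p3:(3,5)->(3,4)
Step 3: p0:(3,2)->(3,1) | p1:escaped | p2:escaped | p3:(3,4)->(3,3)
Step 4: p0:(3,1)->(3,0)->EXIT | p1:escaped | p2:escaped | p3:(3,3)->(3,2)
Step 5: p0:escaped | p1:escaped | p2:escaped | p3:(3,2)->(3,1)
Step 6: p0:escaped | p1:escaped | p2:escaped | p3:(3,1)->(3,0)->EXIT

ESCAPED ESCAPED ESCAPED ESCAPED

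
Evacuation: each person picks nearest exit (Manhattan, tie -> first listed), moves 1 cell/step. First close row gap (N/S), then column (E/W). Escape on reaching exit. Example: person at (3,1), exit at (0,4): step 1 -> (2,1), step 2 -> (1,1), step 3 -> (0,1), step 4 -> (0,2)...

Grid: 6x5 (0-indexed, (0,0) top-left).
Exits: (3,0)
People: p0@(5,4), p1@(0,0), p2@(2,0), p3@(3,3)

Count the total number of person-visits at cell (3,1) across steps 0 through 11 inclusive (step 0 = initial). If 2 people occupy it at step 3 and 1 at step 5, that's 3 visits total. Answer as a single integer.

Answer: 2

Derivation:
Step 0: p0@(5,4) p1@(0,0) p2@(2,0) p3@(3,3) -> at (3,1): 0 [-], cum=0
Step 1: p0@(4,4) p1@(1,0) p2@ESC p3@(3,2) -> at (3,1): 0 [-], cum=0
Step 2: p0@(3,4) p1@(2,0) p2@ESC p3@(3,1) -> at (3,1): 1 [p3], cum=1
Step 3: p0@(3,3) p1@ESC p2@ESC p3@ESC -> at (3,1): 0 [-], cum=1
Step 4: p0@(3,2) p1@ESC p2@ESC p3@ESC -> at (3,1): 0 [-], cum=1
Step 5: p0@(3,1) p1@ESC p2@ESC p3@ESC -> at (3,1): 1 [p0], cum=2
Step 6: p0@ESC p1@ESC p2@ESC p3@ESC -> at (3,1): 0 [-], cum=2
Total visits = 2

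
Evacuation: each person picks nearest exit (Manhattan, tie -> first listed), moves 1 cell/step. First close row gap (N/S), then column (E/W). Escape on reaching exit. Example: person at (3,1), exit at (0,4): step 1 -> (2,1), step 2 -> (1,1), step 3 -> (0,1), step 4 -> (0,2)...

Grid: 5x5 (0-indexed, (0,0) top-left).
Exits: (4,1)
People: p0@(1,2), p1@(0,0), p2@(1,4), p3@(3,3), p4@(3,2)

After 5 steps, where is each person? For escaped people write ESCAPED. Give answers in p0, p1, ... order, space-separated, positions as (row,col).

Step 1: p0:(1,2)->(2,2) | p1:(0,0)->(1,0) | p2:(1,4)->(2,4) | p3:(3,3)->(4,3) | p4:(3,2)->(4,2)
Step 2: p0:(2,2)->(3,2) | p1:(1,0)->(2,0) | p2:(2,4)->(3,4) | p3:(4,3)->(4,2) | p4:(4,2)->(4,1)->EXIT
Step 3: p0:(3,2)->(4,2) | p1:(2,0)->(3,0) | p2:(3,4)->(4,4) | p3:(4,2)->(4,1)->EXIT | p4:escaped
Step 4: p0:(4,2)->(4,1)->EXIT | p1:(3,0)->(4,0) | p2:(4,4)->(4,3) | p3:escaped | p4:escaped
Step 5: p0:escaped | p1:(4,0)->(4,1)->EXIT | p2:(4,3)->(4,2) | p3:escaped | p4:escaped

ESCAPED ESCAPED (4,2) ESCAPED ESCAPED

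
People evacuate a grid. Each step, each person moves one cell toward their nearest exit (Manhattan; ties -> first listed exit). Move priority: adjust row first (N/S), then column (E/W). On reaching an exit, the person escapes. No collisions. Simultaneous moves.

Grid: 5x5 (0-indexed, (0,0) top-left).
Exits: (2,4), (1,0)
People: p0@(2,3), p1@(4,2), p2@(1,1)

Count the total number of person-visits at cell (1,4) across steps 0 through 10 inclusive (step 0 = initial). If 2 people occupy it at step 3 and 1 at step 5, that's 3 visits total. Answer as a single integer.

Step 0: p0@(2,3) p1@(4,2) p2@(1,1) -> at (1,4): 0 [-], cum=0
Step 1: p0@ESC p1@(3,2) p2@ESC -> at (1,4): 0 [-], cum=0
Step 2: p0@ESC p1@(2,2) p2@ESC -> at (1,4): 0 [-], cum=0
Step 3: p0@ESC p1@(2,3) p2@ESC -> at (1,4): 0 [-], cum=0
Step 4: p0@ESC p1@ESC p2@ESC -> at (1,4): 0 [-], cum=0
Total visits = 0

Answer: 0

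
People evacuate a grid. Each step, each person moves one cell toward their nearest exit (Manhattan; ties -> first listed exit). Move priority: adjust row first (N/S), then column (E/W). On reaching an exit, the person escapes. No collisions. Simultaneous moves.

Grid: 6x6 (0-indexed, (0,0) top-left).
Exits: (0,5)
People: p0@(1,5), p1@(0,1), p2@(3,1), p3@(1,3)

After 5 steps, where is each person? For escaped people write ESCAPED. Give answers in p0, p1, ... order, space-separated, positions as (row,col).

Step 1: p0:(1,5)->(0,5)->EXIT | p1:(0,1)->(0,2) | p2:(3,1)->(2,1) | p3:(1,3)->(0,3)
Step 2: p0:escaped | p1:(0,2)->(0,3) | p2:(2,1)->(1,1) | p3:(0,3)->(0,4)
Step 3: p0:escaped | p1:(0,3)->(0,4) | p2:(1,1)->(0,1) | p3:(0,4)->(0,5)->EXIT
Step 4: p0:escaped | p1:(0,4)->(0,5)->EXIT | p2:(0,1)->(0,2) | p3:escaped
Step 5: p0:escaped | p1:escaped | p2:(0,2)->(0,3) | p3:escaped

ESCAPED ESCAPED (0,3) ESCAPED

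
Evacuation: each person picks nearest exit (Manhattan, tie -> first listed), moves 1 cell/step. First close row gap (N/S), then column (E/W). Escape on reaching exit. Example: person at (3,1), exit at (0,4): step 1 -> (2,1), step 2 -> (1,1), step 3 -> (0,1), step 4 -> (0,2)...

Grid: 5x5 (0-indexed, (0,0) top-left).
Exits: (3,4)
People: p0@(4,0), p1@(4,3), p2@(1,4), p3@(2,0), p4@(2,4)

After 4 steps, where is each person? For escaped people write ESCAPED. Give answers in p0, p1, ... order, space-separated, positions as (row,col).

Step 1: p0:(4,0)->(3,0) | p1:(4,3)->(3,3) | p2:(1,4)->(2,4) | p3:(2,0)->(3,0) | p4:(2,4)->(3,4)->EXIT
Step 2: p0:(3,0)->(3,1) | p1:(3,3)->(3,4)->EXIT | p2:(2,4)->(3,4)->EXIT | p3:(3,0)->(3,1) | p4:escaped
Step 3: p0:(3,1)->(3,2) | p1:escaped | p2:escaped | p3:(3,1)->(3,2) | p4:escaped
Step 4: p0:(3,2)->(3,3) | p1:escaped | p2:escaped | p3:(3,2)->(3,3) | p4:escaped

(3,3) ESCAPED ESCAPED (3,3) ESCAPED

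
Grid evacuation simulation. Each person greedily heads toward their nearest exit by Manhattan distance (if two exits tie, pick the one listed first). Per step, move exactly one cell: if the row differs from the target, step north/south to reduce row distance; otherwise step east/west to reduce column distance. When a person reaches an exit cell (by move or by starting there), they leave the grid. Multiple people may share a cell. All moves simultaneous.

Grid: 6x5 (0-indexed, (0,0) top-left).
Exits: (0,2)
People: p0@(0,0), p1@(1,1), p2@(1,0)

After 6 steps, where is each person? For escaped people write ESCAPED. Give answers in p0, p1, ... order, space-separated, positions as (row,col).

Step 1: p0:(0,0)->(0,1) | p1:(1,1)->(0,1) | p2:(1,0)->(0,0)
Step 2: p0:(0,1)->(0,2)->EXIT | p1:(0,1)->(0,2)->EXIT | p2:(0,0)->(0,1)
Step 3: p0:escaped | p1:escaped | p2:(0,1)->(0,2)->EXIT

ESCAPED ESCAPED ESCAPED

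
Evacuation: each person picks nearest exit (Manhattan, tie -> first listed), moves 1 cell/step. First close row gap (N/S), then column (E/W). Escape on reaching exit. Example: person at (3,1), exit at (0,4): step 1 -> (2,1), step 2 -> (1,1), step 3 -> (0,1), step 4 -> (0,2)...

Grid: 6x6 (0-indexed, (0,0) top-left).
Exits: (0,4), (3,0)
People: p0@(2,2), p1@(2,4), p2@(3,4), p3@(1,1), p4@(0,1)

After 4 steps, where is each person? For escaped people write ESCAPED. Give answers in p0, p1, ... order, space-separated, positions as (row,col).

Step 1: p0:(2,2)->(3,2) | p1:(2,4)->(1,4) | p2:(3,4)->(2,4) | p3:(1,1)->(2,1) | p4:(0,1)->(0,2)
Step 2: p0:(3,2)->(3,1) | p1:(1,4)->(0,4)->EXIT | p2:(2,4)->(1,4) | p3:(2,1)->(3,1) | p4:(0,2)->(0,3)
Step 3: p0:(3,1)->(3,0)->EXIT | p1:escaped | p2:(1,4)->(0,4)->EXIT | p3:(3,1)->(3,0)->EXIT | p4:(0,3)->(0,4)->EXIT

ESCAPED ESCAPED ESCAPED ESCAPED ESCAPED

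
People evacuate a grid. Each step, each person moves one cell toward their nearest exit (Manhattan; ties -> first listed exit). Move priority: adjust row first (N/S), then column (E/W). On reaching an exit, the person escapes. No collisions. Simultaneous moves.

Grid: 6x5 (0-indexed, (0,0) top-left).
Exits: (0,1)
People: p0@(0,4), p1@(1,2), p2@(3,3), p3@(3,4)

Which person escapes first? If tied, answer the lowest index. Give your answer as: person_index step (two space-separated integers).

Step 1: p0:(0,4)->(0,3) | p1:(1,2)->(0,2) | p2:(3,3)->(2,3) | p3:(3,4)->(2,4)
Step 2: p0:(0,3)->(0,2) | p1:(0,2)->(0,1)->EXIT | p2:(2,3)->(1,3) | p3:(2,4)->(1,4)
Step 3: p0:(0,2)->(0,1)->EXIT | p1:escaped | p2:(1,3)->(0,3) | p3:(1,4)->(0,4)
Step 4: p0:escaped | p1:escaped | p2:(0,3)->(0,2) | p3:(0,4)->(0,3)
Step 5: p0:escaped | p1:escaped | p2:(0,2)->(0,1)->EXIT | p3:(0,3)->(0,2)
Step 6: p0:escaped | p1:escaped | p2:escaped | p3:(0,2)->(0,1)->EXIT
Exit steps: [3, 2, 5, 6]
First to escape: p1 at step 2

Answer: 1 2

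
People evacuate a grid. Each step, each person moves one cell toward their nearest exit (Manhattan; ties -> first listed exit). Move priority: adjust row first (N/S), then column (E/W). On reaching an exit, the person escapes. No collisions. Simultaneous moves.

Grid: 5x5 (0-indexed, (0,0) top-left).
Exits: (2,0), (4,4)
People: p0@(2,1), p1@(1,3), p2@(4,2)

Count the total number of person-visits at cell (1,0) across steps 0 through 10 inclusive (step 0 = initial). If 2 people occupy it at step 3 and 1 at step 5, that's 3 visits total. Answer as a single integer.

Step 0: p0@(2,1) p1@(1,3) p2@(4,2) -> at (1,0): 0 [-], cum=0
Step 1: p0@ESC p1@(2,3) p2@(4,3) -> at (1,0): 0 [-], cum=0
Step 2: p0@ESC p1@(2,2) p2@ESC -> at (1,0): 0 [-], cum=0
Step 3: p0@ESC p1@(2,1) p2@ESC -> at (1,0): 0 [-], cum=0
Step 4: p0@ESC p1@ESC p2@ESC -> at (1,0): 0 [-], cum=0
Total visits = 0

Answer: 0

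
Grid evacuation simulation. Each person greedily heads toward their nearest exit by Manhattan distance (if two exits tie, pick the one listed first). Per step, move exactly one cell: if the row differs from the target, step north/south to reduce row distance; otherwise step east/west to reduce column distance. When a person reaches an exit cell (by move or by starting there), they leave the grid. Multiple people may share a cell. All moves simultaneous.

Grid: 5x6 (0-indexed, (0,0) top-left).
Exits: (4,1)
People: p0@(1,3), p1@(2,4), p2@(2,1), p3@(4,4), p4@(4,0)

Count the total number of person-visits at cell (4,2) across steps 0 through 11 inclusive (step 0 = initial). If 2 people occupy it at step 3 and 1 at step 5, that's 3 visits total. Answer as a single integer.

Answer: 3

Derivation:
Step 0: p0@(1,3) p1@(2,4) p2@(2,1) p3@(4,4) p4@(4,0) -> at (4,2): 0 [-], cum=0
Step 1: p0@(2,3) p1@(3,4) p2@(3,1) p3@(4,3) p4@ESC -> at (4,2): 0 [-], cum=0
Step 2: p0@(3,3) p1@(4,4) p2@ESC p3@(4,2) p4@ESC -> at (4,2): 1 [p3], cum=1
Step 3: p0@(4,3) p1@(4,3) p2@ESC p3@ESC p4@ESC -> at (4,2): 0 [-], cum=1
Step 4: p0@(4,2) p1@(4,2) p2@ESC p3@ESC p4@ESC -> at (4,2): 2 [p0,p1], cum=3
Step 5: p0@ESC p1@ESC p2@ESC p3@ESC p4@ESC -> at (4,2): 0 [-], cum=3
Total visits = 3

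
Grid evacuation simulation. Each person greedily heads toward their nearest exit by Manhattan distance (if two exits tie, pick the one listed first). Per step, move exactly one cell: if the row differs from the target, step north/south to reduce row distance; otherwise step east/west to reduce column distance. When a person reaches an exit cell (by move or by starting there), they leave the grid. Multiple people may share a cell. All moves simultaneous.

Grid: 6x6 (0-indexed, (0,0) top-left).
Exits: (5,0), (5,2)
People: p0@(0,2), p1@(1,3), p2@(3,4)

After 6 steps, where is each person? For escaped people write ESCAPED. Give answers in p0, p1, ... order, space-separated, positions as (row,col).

Step 1: p0:(0,2)->(1,2) | p1:(1,3)->(2,3) | p2:(3,4)->(4,4)
Step 2: p0:(1,2)->(2,2) | p1:(2,3)->(3,3) | p2:(4,4)->(5,4)
Step 3: p0:(2,2)->(3,2) | p1:(3,3)->(4,3) | p2:(5,4)->(5,3)
Step 4: p0:(3,2)->(4,2) | p1:(4,3)->(5,3) | p2:(5,3)->(5,2)->EXIT
Step 5: p0:(4,2)->(5,2)->EXIT | p1:(5,3)->(5,2)->EXIT | p2:escaped

ESCAPED ESCAPED ESCAPED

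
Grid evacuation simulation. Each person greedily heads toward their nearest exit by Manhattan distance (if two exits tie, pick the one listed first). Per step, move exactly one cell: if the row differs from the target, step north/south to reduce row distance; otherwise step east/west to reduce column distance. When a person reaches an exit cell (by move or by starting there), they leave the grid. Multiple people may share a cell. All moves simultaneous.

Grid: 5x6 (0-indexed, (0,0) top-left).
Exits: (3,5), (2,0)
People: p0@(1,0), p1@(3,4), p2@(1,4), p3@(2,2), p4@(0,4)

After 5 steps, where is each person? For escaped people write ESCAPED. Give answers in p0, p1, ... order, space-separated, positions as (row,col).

Step 1: p0:(1,0)->(2,0)->EXIT | p1:(3,4)->(3,5)->EXIT | p2:(1,4)->(2,4) | p3:(2,2)->(2,1) | p4:(0,4)->(1,4)
Step 2: p0:escaped | p1:escaped | p2:(2,4)->(3,4) | p3:(2,1)->(2,0)->EXIT | p4:(1,4)->(2,4)
Step 3: p0:escaped | p1:escaped | p2:(3,4)->(3,5)->EXIT | p3:escaped | p4:(2,4)->(3,4)
Step 4: p0:escaped | p1:escaped | p2:escaped | p3:escaped | p4:(3,4)->(3,5)->EXIT

ESCAPED ESCAPED ESCAPED ESCAPED ESCAPED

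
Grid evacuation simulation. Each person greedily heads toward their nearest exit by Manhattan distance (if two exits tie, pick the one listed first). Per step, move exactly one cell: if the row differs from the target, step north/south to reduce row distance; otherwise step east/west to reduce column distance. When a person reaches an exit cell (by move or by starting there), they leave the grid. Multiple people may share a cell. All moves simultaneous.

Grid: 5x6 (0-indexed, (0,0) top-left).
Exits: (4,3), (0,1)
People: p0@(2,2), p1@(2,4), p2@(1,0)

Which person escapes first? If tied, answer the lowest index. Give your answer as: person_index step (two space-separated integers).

Answer: 2 2

Derivation:
Step 1: p0:(2,2)->(3,2) | p1:(2,4)->(3,4) | p2:(1,0)->(0,0)
Step 2: p0:(3,2)->(4,2) | p1:(3,4)->(4,4) | p2:(0,0)->(0,1)->EXIT
Step 3: p0:(4,2)->(4,3)->EXIT | p1:(4,4)->(4,3)->EXIT | p2:escaped
Exit steps: [3, 3, 2]
First to escape: p2 at step 2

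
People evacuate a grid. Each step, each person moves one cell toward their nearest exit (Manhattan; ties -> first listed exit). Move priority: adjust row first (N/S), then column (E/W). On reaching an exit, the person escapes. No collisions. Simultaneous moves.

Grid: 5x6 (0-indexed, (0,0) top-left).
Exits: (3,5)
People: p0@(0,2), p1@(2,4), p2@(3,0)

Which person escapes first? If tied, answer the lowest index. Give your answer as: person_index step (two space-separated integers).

Step 1: p0:(0,2)->(1,2) | p1:(2,4)->(3,4) | p2:(3,0)->(3,1)
Step 2: p0:(1,2)->(2,2) | p1:(3,4)->(3,5)->EXIT | p2:(3,1)->(3,2)
Step 3: p0:(2,2)->(3,2) | p1:escaped | p2:(3,2)->(3,3)
Step 4: p0:(3,2)->(3,3) | p1:escaped | p2:(3,3)->(3,4)
Step 5: p0:(3,3)->(3,4) | p1:escaped | p2:(3,4)->(3,5)->EXIT
Step 6: p0:(3,4)->(3,5)->EXIT | p1:escaped | p2:escaped
Exit steps: [6, 2, 5]
First to escape: p1 at step 2

Answer: 1 2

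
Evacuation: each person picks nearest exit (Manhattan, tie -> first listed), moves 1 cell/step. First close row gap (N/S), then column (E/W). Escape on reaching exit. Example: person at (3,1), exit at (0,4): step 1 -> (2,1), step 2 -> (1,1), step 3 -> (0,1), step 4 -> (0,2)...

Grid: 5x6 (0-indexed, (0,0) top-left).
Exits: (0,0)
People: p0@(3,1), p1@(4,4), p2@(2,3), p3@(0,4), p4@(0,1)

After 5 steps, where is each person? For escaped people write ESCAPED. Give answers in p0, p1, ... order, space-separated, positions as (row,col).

Step 1: p0:(3,1)->(2,1) | p1:(4,4)->(3,4) | p2:(2,3)->(1,3) | p3:(0,4)->(0,3) | p4:(0,1)->(0,0)->EXIT
Step 2: p0:(2,1)->(1,1) | p1:(3,4)->(2,4) | p2:(1,3)->(0,3) | p3:(0,3)->(0,2) | p4:escaped
Step 3: p0:(1,1)->(0,1) | p1:(2,4)->(1,4) | p2:(0,3)->(0,2) | p3:(0,2)->(0,1) | p4:escaped
Step 4: p0:(0,1)->(0,0)->EXIT | p1:(1,4)->(0,4) | p2:(0,2)->(0,1) | p3:(0,1)->(0,0)->EXIT | p4:escaped
Step 5: p0:escaped | p1:(0,4)->(0,3) | p2:(0,1)->(0,0)->EXIT | p3:escaped | p4:escaped

ESCAPED (0,3) ESCAPED ESCAPED ESCAPED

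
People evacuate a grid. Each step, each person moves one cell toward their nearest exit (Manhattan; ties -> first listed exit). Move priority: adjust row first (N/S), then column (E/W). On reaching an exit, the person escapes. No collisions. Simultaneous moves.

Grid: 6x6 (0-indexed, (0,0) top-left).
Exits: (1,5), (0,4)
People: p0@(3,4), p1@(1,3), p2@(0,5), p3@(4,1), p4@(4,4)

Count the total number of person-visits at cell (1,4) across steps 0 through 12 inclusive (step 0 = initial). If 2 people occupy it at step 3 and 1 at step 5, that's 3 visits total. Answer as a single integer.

Step 0: p0@(3,4) p1@(1,3) p2@(0,5) p3@(4,1) p4@(4,4) -> at (1,4): 0 [-], cum=0
Step 1: p0@(2,4) p1@(1,4) p2@ESC p3@(3,1) p4@(3,4) -> at (1,4): 1 [p1], cum=1
Step 2: p0@(1,4) p1@ESC p2@ESC p3@(2,1) p4@(2,4) -> at (1,4): 1 [p0], cum=2
Step 3: p0@ESC p1@ESC p2@ESC p3@(1,1) p4@(1,4) -> at (1,4): 1 [p4], cum=3
Step 4: p0@ESC p1@ESC p2@ESC p3@(1,2) p4@ESC -> at (1,4): 0 [-], cum=3
Step 5: p0@ESC p1@ESC p2@ESC p3@(1,3) p4@ESC -> at (1,4): 0 [-], cum=3
Step 6: p0@ESC p1@ESC p2@ESC p3@(1,4) p4@ESC -> at (1,4): 1 [p3], cum=4
Step 7: p0@ESC p1@ESC p2@ESC p3@ESC p4@ESC -> at (1,4): 0 [-], cum=4
Total visits = 4

Answer: 4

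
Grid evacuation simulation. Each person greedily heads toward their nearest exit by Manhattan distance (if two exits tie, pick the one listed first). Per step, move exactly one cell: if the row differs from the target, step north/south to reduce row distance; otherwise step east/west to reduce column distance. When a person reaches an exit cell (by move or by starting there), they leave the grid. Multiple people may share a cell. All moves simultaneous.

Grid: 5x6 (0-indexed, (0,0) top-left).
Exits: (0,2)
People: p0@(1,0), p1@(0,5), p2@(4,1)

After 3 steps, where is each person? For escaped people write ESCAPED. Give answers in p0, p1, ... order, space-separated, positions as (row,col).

Step 1: p0:(1,0)->(0,0) | p1:(0,5)->(0,4) | p2:(4,1)->(3,1)
Step 2: p0:(0,0)->(0,1) | p1:(0,4)->(0,3) | p2:(3,1)->(2,1)
Step 3: p0:(0,1)->(0,2)->EXIT | p1:(0,3)->(0,2)->EXIT | p2:(2,1)->(1,1)

ESCAPED ESCAPED (1,1)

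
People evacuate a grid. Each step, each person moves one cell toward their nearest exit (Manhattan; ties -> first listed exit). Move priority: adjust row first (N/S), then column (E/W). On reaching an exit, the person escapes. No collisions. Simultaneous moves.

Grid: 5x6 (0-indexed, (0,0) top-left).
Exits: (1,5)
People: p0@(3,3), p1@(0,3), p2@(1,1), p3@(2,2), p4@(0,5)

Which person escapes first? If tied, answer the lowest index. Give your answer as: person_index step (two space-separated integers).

Step 1: p0:(3,3)->(2,3) | p1:(0,3)->(1,3) | p2:(1,1)->(1,2) | p3:(2,2)->(1,2) | p4:(0,5)->(1,5)->EXIT
Step 2: p0:(2,3)->(1,3) | p1:(1,3)->(1,4) | p2:(1,2)->(1,3) | p3:(1,2)->(1,3) | p4:escaped
Step 3: p0:(1,3)->(1,4) | p1:(1,4)->(1,5)->EXIT | p2:(1,3)->(1,4) | p3:(1,3)->(1,4) | p4:escaped
Step 4: p0:(1,4)->(1,5)->EXIT | p1:escaped | p2:(1,4)->(1,5)->EXIT | p3:(1,4)->(1,5)->EXIT | p4:escaped
Exit steps: [4, 3, 4, 4, 1]
First to escape: p4 at step 1

Answer: 4 1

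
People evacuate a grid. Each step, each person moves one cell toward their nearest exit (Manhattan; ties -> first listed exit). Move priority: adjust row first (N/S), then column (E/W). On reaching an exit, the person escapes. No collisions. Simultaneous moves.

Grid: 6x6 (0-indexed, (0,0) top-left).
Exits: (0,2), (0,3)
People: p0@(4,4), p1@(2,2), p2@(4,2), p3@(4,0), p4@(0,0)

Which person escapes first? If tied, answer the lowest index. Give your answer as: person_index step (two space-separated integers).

Step 1: p0:(4,4)->(3,4) | p1:(2,2)->(1,2) | p2:(4,2)->(3,2) | p3:(4,0)->(3,0) | p4:(0,0)->(0,1)
Step 2: p0:(3,4)->(2,4) | p1:(1,2)->(0,2)->EXIT | p2:(3,2)->(2,2) | p3:(3,0)->(2,0) | p4:(0,1)->(0,2)->EXIT
Step 3: p0:(2,4)->(1,4) | p1:escaped | p2:(2,2)->(1,2) | p3:(2,0)->(1,0) | p4:escaped
Step 4: p0:(1,4)->(0,4) | p1:escaped | p2:(1,2)->(0,2)->EXIT | p3:(1,0)->(0,0) | p4:escaped
Step 5: p0:(0,4)->(0,3)->EXIT | p1:escaped | p2:escaped | p3:(0,0)->(0,1) | p4:escaped
Step 6: p0:escaped | p1:escaped | p2:escaped | p3:(0,1)->(0,2)->EXIT | p4:escaped
Exit steps: [5, 2, 4, 6, 2]
First to escape: p1 at step 2

Answer: 1 2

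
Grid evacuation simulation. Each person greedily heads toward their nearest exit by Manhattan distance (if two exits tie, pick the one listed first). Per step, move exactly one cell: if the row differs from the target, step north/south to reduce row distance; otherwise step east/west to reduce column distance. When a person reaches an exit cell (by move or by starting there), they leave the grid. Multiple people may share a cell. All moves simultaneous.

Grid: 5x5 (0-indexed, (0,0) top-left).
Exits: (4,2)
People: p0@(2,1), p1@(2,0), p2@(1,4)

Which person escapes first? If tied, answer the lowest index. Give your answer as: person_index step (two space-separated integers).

Step 1: p0:(2,1)->(3,1) | p1:(2,0)->(3,0) | p2:(1,4)->(2,4)
Step 2: p0:(3,1)->(4,1) | p1:(3,0)->(4,0) | p2:(2,4)->(3,4)
Step 3: p0:(4,1)->(4,2)->EXIT | p1:(4,0)->(4,1) | p2:(3,4)->(4,4)
Step 4: p0:escaped | p1:(4,1)->(4,2)->EXIT | p2:(4,4)->(4,3)
Step 5: p0:escaped | p1:escaped | p2:(4,3)->(4,2)->EXIT
Exit steps: [3, 4, 5]
First to escape: p0 at step 3

Answer: 0 3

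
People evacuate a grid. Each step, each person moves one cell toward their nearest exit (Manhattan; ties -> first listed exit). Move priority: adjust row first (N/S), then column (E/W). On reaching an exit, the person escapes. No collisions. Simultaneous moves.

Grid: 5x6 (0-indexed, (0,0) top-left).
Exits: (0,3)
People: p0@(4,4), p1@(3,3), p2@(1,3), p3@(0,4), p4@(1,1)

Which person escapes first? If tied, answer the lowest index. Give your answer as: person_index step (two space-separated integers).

Answer: 2 1

Derivation:
Step 1: p0:(4,4)->(3,4) | p1:(3,3)->(2,3) | p2:(1,3)->(0,3)->EXIT | p3:(0,4)->(0,3)->EXIT | p4:(1,1)->(0,1)
Step 2: p0:(3,4)->(2,4) | p1:(2,3)->(1,3) | p2:escaped | p3:escaped | p4:(0,1)->(0,2)
Step 3: p0:(2,4)->(1,4) | p1:(1,3)->(0,3)->EXIT | p2:escaped | p3:escaped | p4:(0,2)->(0,3)->EXIT
Step 4: p0:(1,4)->(0,4) | p1:escaped | p2:escaped | p3:escaped | p4:escaped
Step 5: p0:(0,4)->(0,3)->EXIT | p1:escaped | p2:escaped | p3:escaped | p4:escaped
Exit steps: [5, 3, 1, 1, 3]
First to escape: p2 at step 1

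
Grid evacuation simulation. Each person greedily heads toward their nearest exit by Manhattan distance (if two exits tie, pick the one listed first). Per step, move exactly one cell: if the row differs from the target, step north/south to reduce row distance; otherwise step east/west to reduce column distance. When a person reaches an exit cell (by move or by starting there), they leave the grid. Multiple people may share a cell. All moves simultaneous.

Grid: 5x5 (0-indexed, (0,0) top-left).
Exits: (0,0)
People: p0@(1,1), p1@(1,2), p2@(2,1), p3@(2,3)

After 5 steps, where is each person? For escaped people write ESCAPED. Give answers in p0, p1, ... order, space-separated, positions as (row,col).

Step 1: p0:(1,1)->(0,1) | p1:(1,2)->(0,2) | p2:(2,1)->(1,1) | p3:(2,3)->(1,3)
Step 2: p0:(0,1)->(0,0)->EXIT | p1:(0,2)->(0,1) | p2:(1,1)->(0,1) | p3:(1,3)->(0,3)
Step 3: p0:escaped | p1:(0,1)->(0,0)->EXIT | p2:(0,1)->(0,0)->EXIT | p3:(0,3)->(0,2)
Step 4: p0:escaped | p1:escaped | p2:escaped | p3:(0,2)->(0,1)
Step 5: p0:escaped | p1:escaped | p2:escaped | p3:(0,1)->(0,0)->EXIT

ESCAPED ESCAPED ESCAPED ESCAPED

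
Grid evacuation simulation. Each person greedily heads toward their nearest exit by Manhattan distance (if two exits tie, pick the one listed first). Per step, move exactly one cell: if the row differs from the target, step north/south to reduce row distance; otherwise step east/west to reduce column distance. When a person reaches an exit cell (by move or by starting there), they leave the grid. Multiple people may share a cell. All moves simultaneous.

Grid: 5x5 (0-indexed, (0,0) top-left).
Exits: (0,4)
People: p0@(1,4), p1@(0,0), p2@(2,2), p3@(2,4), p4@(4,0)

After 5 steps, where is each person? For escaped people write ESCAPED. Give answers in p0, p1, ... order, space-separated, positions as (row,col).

Step 1: p0:(1,4)->(0,4)->EXIT | p1:(0,0)->(0,1) | p2:(2,2)->(1,2) | p3:(2,4)->(1,4) | p4:(4,0)->(3,0)
Step 2: p0:escaped | p1:(0,1)->(0,2) | p2:(1,2)->(0,2) | p3:(1,4)->(0,4)->EXIT | p4:(3,0)->(2,0)
Step 3: p0:escaped | p1:(0,2)->(0,3) | p2:(0,2)->(0,3) | p3:escaped | p4:(2,0)->(1,0)
Step 4: p0:escaped | p1:(0,3)->(0,4)->EXIT | p2:(0,3)->(0,4)->EXIT | p3:escaped | p4:(1,0)->(0,0)
Step 5: p0:escaped | p1:escaped | p2:escaped | p3:escaped | p4:(0,0)->(0,1)

ESCAPED ESCAPED ESCAPED ESCAPED (0,1)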